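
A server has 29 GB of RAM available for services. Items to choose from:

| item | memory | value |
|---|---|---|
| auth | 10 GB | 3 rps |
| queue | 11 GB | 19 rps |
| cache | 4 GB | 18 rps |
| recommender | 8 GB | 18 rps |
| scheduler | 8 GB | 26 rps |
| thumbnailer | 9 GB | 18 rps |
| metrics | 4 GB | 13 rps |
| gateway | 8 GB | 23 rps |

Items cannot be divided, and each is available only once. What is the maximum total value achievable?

Check high-value combinations within 29 GB:
- cache+recommender+scheduler+gateway: memory 4+8+8+8=28, value 18+18+26+23=85
- cache+scheduler+thumbnailer+gateway: memory 4+8+9+8=29, value 18+26+18+23=85
- cache+scheduler+metrics+gateway: memory 4+8+4+8=24, value 18+26+13+23=80
- recommender+scheduler+metrics+gateway: memory 8+8+4+8=28, value 18+26+13+23=80
- cache+recommender+scheduler+thumbnailer: memory 4+8+8+9=29, value 18+18+26+18=80
Best: 85 rps.

85 rps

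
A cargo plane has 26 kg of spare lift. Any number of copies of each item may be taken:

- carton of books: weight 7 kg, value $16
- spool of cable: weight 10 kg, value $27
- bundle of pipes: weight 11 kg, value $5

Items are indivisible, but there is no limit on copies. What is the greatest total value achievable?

Best value-per-unit is spool of cable at 27/10; filling with it alone gives 2×27 = 54.
Optimal mix: 2×carton of books + 1×spool of cable → weight 24, value 59.

$59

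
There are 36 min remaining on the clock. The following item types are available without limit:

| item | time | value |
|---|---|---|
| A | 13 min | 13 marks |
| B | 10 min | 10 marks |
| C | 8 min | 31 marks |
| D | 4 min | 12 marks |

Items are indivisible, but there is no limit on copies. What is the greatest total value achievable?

Best value-per-unit is C at 31/8; filling with it alone gives 4×31 = 124.
Optimal mix: 4×C + 1×D → time 36, value 136.

136 marks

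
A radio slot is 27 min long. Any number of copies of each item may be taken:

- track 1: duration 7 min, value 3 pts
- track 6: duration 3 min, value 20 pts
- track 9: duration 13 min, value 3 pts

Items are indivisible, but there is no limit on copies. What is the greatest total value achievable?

Best value-per-unit is track 6 at 20/3, and filling with it alone uses duration 9×3=27. No mix of the others beats 9×20 = 180.

180 pts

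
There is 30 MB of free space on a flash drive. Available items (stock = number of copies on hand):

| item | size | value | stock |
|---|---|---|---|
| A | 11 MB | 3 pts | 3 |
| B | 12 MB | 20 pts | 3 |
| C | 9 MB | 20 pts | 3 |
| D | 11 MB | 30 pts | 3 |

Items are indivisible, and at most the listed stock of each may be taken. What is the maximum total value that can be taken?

Best selections within size 30 and stock limits:
- 2×C + 1×D: size 29, value 70
- 2×D: size 22, value 60
- 3×C: size 27, value 60
- 1×B + 2×C: size 30, value 60
Best: 70 pts.

70 pts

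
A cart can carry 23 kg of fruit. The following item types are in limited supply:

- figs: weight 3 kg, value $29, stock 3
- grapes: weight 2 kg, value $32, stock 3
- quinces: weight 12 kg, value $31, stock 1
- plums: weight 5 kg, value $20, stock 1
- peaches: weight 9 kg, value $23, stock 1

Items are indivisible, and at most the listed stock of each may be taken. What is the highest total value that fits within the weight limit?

$203

Best selections within weight 23 and stock limits:
- 3×figs + 3×grapes + 1×plums: weight 20, value 203
- 3×figs + 3×grapes: weight 15, value 183
- 2×figs + 3×grapes + 1×peaches: weight 21, value 177
- 2×figs + 3×grapes + 1×plums: weight 17, value 174
Best: $203.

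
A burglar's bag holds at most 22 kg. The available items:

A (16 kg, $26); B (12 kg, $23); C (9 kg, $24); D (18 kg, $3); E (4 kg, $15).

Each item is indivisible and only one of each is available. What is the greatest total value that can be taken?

$47

Check high-value combinations within 22 kg:
- B+C: weight 12+9=21, value 23+24=47
- A+E: weight 16+4=20, value 26+15=41
- C+E: weight 9+4=13, value 24+15=39
Best: $47.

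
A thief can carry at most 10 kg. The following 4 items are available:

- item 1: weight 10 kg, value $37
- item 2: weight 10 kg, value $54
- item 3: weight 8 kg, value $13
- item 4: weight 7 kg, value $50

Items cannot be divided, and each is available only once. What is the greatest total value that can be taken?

$54

Check high-value combinations within 10 kg:
- item 2: weight 10, value 54
- item 4: weight 7, value 50
- item 1: weight 10, value 37
Best: $54.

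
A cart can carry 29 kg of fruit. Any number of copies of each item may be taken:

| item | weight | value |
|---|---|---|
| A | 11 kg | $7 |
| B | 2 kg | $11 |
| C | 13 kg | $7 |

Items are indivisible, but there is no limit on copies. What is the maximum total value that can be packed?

Best value-per-unit is B at 11/2, and filling with it alone uses weight 14×2=28. No mix of the others beats 14×11 = 154.

$154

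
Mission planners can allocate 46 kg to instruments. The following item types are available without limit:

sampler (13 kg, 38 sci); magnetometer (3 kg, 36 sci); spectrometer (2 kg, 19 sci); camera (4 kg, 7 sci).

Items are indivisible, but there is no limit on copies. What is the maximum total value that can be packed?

Best value-per-unit is magnetometer at 36/3; filling with it alone gives 15×36 = 540.
Optimal mix: 14×magnetometer + 2×spectrometer → mass 46, value 542.

542 sci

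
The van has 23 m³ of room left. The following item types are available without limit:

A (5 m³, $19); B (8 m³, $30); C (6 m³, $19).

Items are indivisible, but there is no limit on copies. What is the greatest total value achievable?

Best value-per-unit is A at 19/5; filling with it alone gives 4×19 = 76.
Optimal mix: 3×A + 1×B → volume 23, value 87.

$87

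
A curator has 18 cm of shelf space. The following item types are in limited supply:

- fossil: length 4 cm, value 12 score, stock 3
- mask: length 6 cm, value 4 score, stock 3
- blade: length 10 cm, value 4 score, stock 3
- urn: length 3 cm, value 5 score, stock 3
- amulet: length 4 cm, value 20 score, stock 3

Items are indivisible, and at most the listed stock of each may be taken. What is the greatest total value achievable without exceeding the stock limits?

Top feasible selections:
- 1×fossil + 3×amulet: length 16, value 72
- 2×urn + 3×amulet: length 18, value 70
- 1×urn + 3×amulet: length 15, value 65
- 2×fossil + 2×amulet: length 16, value 64
Best: 72 score.

72 score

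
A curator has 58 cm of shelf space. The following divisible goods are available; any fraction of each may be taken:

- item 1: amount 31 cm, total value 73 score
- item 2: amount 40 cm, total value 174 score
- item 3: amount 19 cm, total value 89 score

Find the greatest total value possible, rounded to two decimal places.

Take in order of value per unit:
- item 3 (89/19 per unit): all 19 → value 89, running total 89.00
- item 2 (174/40 per unit): 39 of 40 → value 39×174/40 = 169.6500, running total 258.65
Total 258.65.

258.65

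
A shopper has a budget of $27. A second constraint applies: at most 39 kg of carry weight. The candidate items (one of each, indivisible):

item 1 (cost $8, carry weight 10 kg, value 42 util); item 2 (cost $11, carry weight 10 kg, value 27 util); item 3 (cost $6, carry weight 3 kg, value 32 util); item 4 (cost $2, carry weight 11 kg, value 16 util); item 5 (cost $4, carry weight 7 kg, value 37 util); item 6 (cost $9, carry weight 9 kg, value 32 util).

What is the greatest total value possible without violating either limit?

Feasible sets respecting both limits:
- item 1+item 3+item 5+item 6: cost 27, carry weight 29, value 143
- item 1+item 3+item 4+item 5: cost 20, carry weight 31, value 127
- item 1+item 4+item 5+item 6: cost 23, carry weight 37, value 127
- item 1+item 2+item 4+item 5: cost 25, carry weight 38, value 122
Best: 143 util.

143 util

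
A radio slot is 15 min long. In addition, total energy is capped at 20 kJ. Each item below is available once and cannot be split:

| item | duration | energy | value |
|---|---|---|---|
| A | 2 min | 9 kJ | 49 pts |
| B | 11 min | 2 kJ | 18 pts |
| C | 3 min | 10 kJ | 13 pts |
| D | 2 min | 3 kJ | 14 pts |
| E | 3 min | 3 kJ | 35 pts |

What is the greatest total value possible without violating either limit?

Feasible sets respecting both limits:
- A+D+E: duration 7, energy 15, value 98
- A+E: duration 5, energy 12, value 84
- A+B+D: duration 15, energy 14, value 81
- A+B: duration 13, energy 11, value 67
Best: 98 pts.

98 pts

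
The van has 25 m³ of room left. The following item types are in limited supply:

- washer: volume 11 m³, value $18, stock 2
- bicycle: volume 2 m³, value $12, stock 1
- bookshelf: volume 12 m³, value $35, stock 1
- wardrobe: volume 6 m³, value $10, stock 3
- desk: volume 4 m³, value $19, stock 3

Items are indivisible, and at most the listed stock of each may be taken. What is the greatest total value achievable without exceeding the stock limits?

$92

Best selections within volume 25 and stock limits:
- 1×bookshelf + 3×desk: volume 24, value 92
- 1×washer + 1×bicycle + 3×desk: volume 25, value 87
Best: $92.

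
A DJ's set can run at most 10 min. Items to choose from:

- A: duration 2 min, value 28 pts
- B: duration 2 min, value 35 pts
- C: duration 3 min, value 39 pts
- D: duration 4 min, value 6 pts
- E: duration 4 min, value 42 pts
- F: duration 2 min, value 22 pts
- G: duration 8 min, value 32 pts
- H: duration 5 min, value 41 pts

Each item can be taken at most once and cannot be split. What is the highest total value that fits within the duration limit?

Check high-value combinations within 10 min:
- A+B+E+F: duration 2+2+4+2=10, value 28+35+42+22=127
- A+B+C+F: duration 2+2+3+2=9, value 28+35+39+22=124
- B+C+E: duration 2+3+4=9, value 35+39+42=116
- B+C+H: duration 2+3+5=10, value 35+39+41=115
Best: 127 pts.

127 pts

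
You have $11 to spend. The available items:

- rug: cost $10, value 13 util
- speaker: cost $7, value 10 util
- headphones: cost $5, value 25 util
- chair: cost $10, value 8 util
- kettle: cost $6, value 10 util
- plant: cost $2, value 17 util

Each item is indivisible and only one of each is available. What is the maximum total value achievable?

42 util

Check high-value combinations within $11:
- headphones+plant: cost 5+2=7, value 25+17=42
- headphones+kettle: cost 5+6=11, value 25+10=35
- kettle+plant: cost 6+2=8, value 10+17=27
Best: 42 util.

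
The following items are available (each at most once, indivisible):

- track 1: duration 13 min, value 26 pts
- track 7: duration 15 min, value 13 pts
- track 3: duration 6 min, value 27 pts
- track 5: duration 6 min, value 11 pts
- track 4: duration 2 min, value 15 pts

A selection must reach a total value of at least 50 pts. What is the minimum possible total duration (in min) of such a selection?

14

Subsets with value ≥ 50, sorted by total duration:
- track 3+track 5+track 4: duration 14, value 53
- track 1+track 3: duration 19, value 53
- track 1+track 3+track 4: duration 21, value 68
- track 1+track 5+track 4: duration 21, value 52
Minimum duration: 14 min.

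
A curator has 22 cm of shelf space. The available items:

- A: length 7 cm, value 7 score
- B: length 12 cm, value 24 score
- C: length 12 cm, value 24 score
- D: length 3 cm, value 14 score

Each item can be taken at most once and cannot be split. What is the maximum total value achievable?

Check high-value combinations within 22 cm:
- A+B+D: length 7+12+3=22, value 7+24+14=45
- A+C+D: length 7+12+3=22, value 7+24+14=45
- B+D: length 12+3=15, value 24+14=38
- C+D: length 12+3=15, value 24+14=38
Best: 45 score.

45 score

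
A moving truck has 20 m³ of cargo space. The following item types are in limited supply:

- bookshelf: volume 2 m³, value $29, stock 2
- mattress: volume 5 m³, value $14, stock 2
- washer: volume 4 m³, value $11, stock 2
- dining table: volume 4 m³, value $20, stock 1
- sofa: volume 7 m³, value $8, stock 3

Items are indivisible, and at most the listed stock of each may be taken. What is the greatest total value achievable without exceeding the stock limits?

$106

Best selections within volume 20 and stock limits:
- 2×bookshelf + 2×mattress + 1×dining table: volume 18, value 106
- 2×bookshelf + 1×mattress + 1×washer + 1×dining table: volume 17, value 103
Best: $106.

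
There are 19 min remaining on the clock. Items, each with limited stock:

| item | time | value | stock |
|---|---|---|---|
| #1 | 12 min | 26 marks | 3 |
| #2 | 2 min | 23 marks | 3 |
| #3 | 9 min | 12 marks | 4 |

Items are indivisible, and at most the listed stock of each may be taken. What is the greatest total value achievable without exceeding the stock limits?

95 marks

Best selections within time 19 and stock limits:
- 1×#1 + 3×#2: time 18, value 95
- 3×#2 + 1×#3: time 15, value 81
- 1×#1 + 2×#2: time 16, value 72
Best: 95 marks.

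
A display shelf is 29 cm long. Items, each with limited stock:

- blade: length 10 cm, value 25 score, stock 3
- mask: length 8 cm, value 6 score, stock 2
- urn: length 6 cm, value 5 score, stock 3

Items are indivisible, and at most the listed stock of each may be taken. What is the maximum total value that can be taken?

Top feasible selections:
- 2×blade + 1×mask: length 28, value 56
- 2×blade + 1×urn: length 26, value 55
- 2×blade: length 20, value 50
Best: 56 score.

56 score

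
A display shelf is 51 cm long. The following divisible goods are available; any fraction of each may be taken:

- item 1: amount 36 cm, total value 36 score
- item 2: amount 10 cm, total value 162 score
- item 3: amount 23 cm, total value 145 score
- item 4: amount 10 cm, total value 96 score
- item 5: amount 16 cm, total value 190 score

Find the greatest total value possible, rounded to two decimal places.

542.57

Take in order of value per unit:
- item 2 (162/10 per unit): all 10 → value 162, running total 162.00
- item 5 (190/16 per unit): all 16 → value 190, running total 352.00
- item 4 (96/10 per unit): all 10 → value 96, running total 448.00
- item 3 (145/23 per unit): 15 of 23 → value 15×145/23 = 94.5652, running total 542.57
Total 542.57.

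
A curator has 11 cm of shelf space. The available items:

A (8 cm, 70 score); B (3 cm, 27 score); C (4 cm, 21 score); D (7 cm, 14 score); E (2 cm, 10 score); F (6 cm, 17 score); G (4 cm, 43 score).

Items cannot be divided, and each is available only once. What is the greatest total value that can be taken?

97 score

Check high-value combinations within 11 cm:
- A+B: length 8+3=11, value 70+27=97
- B+C+G: length 3+4+4=11, value 27+21+43=91
- B+E+G: length 3+2+4=9, value 27+10+43=80
- A+E: length 8+2=10, value 70+10=80
Best: 97 score.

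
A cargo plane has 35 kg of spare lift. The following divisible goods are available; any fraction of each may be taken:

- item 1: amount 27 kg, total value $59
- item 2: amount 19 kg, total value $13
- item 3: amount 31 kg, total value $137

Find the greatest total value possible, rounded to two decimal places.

Take in order of value per unit:
- item 3 (137/31 per unit): all 31 → value 137, running total 137.00
- item 1 (59/27 per unit): 4 of 27 → value 4×59/27 = 8.7407, running total 145.74
Total 145.74.

145.74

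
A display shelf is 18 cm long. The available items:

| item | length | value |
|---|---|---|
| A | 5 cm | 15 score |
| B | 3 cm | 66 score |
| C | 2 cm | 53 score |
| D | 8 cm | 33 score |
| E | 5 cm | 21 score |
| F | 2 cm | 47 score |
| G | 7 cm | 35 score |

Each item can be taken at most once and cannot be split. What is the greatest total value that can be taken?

202 score

Check high-value combinations within 18 cm:
- A+B+C+E+F: length 5+3+2+5+2=17, value 15+66+53+21+47=202
- B+C+F+G: length 3+2+2+7=14, value 66+53+47+35=201
- B+C+D+F: length 3+2+8+2=15, value 66+53+33+47=199
- B+C+E+F: length 3+2+5+2=12, value 66+53+21+47=187
- A+B+C+F: length 5+3+2+2=12, value 15+66+53+47=181
Best: 202 score.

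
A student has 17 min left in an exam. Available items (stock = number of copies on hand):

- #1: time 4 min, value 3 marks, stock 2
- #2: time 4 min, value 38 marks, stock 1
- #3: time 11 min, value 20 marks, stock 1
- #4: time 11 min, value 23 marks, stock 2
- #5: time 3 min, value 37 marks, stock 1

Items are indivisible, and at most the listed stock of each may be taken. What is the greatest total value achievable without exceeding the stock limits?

Best selections within time 17 and stock limits:
- 2×#1 + 1×#2 + 1×#5: time 15, value 81
- 1×#1 + 1×#2 + 1×#5: time 11, value 78
- 1×#2 + 1×#5: time 7, value 75
Best: 81 marks.

81 marks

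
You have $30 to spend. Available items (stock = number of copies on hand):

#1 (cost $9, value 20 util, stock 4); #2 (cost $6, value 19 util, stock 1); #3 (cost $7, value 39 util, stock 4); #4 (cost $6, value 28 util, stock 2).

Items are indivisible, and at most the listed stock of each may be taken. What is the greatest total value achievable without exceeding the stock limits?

156 util

Top feasible selections:
- 4×#3: cost 28, value 156
- 3×#3 + 1×#4: cost 27, value 145
- 1×#1 + 3×#3: cost 30, value 137
- 1×#2 + 3×#3: cost 27, value 136
Best: 156 util.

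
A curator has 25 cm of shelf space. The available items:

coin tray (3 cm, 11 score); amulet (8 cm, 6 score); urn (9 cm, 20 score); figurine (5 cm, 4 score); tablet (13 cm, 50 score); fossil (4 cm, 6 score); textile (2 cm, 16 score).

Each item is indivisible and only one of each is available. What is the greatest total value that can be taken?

86 score

Check high-value combinations within 25 cm:
- urn+tablet+textile: length 9+13+2=24, value 20+50+16=86
- coin tray+tablet+fossil+textile: length 3+13+4+2=22, value 11+50+6+16=83
- coin tray+figurine+tablet+textile: length 3+5+13+2=23, value 11+4+50+16=81
- coin tray+urn+tablet: length 3+9+13=25, value 11+20+50=81
Best: 86 score.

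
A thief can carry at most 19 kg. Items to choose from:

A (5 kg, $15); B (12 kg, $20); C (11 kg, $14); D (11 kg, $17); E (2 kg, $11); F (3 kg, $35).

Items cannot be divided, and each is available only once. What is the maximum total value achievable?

Check high-value combinations within 19 kg:
- A+D+F: weight 5+11+3=19, value 15+17+35=67
- B+E+F: weight 12+2+3=17, value 20+11+35=66
- A+C+F: weight 5+11+3=19, value 15+14+35=64
Best: $67.

$67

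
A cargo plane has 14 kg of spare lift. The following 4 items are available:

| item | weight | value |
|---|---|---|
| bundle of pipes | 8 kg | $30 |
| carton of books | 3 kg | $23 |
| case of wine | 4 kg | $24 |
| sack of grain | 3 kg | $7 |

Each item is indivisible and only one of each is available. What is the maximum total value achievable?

$60

Check high-value combinations within 14 kg:
- bundle of pipes+carton of books+sack of grain: weight 8+3+3=14, value 30+23+7=60
- carton of books+case of wine+sack of grain: weight 3+4+3=10, value 23+24+7=54
- bundle of pipes+case of wine: weight 8+4=12, value 30+24=54
- bundle of pipes+carton of books: weight 8+3=11, value 30+23=53
- carton of books+case of wine: weight 3+4=7, value 23+24=47
Best: $60.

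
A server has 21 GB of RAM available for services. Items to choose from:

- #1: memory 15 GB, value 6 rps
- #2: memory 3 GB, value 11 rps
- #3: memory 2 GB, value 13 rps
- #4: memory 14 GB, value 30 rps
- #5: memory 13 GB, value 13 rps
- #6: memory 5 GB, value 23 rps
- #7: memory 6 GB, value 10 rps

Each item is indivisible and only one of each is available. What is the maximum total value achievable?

66 rps

Check high-value combinations within 21 GB:
- #3+#4+#6: memory 2+14+5=21, value 13+30+23=66
- #2+#3+#6+#7: memory 3+2+5+6=16, value 11+13+23+10=57
- #2+#3+#4: memory 3+2+14=19, value 11+13+30=54
- #4+#6: memory 14+5=19, value 30+23=53
Best: 66 rps.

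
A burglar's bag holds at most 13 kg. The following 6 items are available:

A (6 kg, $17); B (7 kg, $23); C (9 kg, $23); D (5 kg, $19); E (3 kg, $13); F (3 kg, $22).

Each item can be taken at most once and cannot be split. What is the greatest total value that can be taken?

$58

Check high-value combinations within 13 kg:
- B+E+F: weight 7+3+3=13, value 23+13+22=58
- D+E+F: weight 5+3+3=11, value 19+13+22=54
- A+E+F: weight 6+3+3=12, value 17+13+22=52
- B+F: weight 7+3=10, value 23+22=45
Best: $58.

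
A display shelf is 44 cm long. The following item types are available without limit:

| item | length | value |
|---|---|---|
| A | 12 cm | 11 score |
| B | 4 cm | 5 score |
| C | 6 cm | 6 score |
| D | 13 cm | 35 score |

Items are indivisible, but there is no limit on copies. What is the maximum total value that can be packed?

110 score

Best value-per-unit is D at 35/13; filling with it alone gives 3×35 = 105.
Optimal mix: 1×B + 3×D → length 43, value 110.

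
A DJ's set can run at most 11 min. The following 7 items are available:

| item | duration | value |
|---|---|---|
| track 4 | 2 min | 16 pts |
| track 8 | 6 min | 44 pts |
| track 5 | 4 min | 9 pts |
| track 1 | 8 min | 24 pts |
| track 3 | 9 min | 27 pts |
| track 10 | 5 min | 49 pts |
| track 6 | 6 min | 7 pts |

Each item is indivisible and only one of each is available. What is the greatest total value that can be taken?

93 pts

This is a 0/1 knapsack; check combinations near the capacity.
- track 8+track 10: duration 6+5=11, value 44+49=93
- track 4+track 5+track 10: duration 2+4+5=11, value 16+9+49=74
- track 4+track 10: duration 2+5=7, value 16+49=65
- track 4+track 8: duration 2+6=8, value 16+44=60
- track 5+track 10: duration 4+5=9, value 9+49=58
Best: 93 pts.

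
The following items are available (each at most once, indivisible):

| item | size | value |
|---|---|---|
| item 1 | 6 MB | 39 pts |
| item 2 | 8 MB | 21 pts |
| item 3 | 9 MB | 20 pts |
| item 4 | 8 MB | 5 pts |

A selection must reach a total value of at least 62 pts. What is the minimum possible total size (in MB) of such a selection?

22

Subsets with value ≥ 62, sorted by total size:
- item 1+item 2+item 4: size 22, value 65
- item 1+item 2+item 3: size 23, value 80
- item 1+item 3+item 4: size 23, value 64
Minimum size: 22 MB.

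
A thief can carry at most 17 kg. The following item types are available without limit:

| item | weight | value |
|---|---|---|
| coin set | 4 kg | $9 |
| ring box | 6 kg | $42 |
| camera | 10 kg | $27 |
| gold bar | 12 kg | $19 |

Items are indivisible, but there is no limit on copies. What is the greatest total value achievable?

Best value-per-unit is ring box at 42/6; filling with it alone gives 2×42 = 84.
Optimal mix: 1×coin set + 2×ring box → weight 16, value 93.

$93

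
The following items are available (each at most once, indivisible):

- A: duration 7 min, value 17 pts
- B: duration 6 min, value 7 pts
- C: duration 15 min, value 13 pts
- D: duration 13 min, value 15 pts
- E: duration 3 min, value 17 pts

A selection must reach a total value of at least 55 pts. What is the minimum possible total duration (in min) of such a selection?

29

Subsets with value ≥ 55, sorted by total duration:
- A+B+D+E: duration 29, value 56
- A+C+D+E: duration 38, value 62
- A+B+C+D+E: duration 44, value 69
Minimum duration: 29 min.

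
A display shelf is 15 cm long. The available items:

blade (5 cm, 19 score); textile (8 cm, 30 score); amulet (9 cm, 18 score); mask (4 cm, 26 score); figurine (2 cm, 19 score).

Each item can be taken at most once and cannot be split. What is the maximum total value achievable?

Check high-value combinations within 15 cm:
- textile+mask+figurine: length 8+4+2=14, value 30+26+19=75
- blade+textile+figurine: length 5+8+2=15, value 19+30+19=68
- blade+mask+figurine: length 5+4+2=11, value 19+26+19=64
Best: 75 score.

75 score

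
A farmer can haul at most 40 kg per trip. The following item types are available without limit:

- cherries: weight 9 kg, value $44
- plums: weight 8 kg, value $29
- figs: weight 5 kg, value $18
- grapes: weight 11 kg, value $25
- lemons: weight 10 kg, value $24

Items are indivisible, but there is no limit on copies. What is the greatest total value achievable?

$179

Best value-per-unit is cherries at 44/9; filling with it alone gives 4×44 = 176.
Optimal mix: 3×cherries + 1×plums + 1×figs → weight 40, value 179.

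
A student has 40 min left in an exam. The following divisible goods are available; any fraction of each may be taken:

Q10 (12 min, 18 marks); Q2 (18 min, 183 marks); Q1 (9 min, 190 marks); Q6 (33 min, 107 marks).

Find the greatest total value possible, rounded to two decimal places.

Take in order of value per unit:
- Q1 (190/9 per unit): all 9 → value 190, running total 190.00
- Q2 (183/18 per unit): all 18 → value 183, running total 373.00
- Q6 (107/33 per unit): 13 of 33 → value 13×107/33 = 42.1515, running total 415.15
Total 415.15.

415.15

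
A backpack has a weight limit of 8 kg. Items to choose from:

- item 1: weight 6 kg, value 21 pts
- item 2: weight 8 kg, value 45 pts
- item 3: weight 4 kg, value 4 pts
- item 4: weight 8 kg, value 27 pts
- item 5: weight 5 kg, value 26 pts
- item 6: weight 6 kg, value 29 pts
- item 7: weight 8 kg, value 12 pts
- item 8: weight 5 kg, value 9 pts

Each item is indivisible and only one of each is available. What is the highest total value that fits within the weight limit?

Check high-value combinations within 8 kg:
- item 2: weight 8, value 45
- item 6: weight 6, value 29
- item 4: weight 8, value 27
Best: 45 pts.

45 pts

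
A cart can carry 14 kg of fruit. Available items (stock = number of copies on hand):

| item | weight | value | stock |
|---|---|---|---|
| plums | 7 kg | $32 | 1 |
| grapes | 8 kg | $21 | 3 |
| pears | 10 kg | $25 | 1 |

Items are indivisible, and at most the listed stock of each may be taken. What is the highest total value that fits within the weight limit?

Best selections within weight 14 and stock limits:
- 1×plums: weight 7, value 32
- 1×pears: weight 10, value 25
Best: $32.

$32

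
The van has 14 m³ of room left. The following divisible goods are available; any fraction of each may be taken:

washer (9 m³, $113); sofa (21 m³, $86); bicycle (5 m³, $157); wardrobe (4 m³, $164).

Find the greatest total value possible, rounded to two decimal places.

Take in order of value per unit:
- wardrobe (164/4 per unit): all 4 → value 164, running total 164.00
- bicycle (157/5 per unit): all 5 → value 157, running total 321.00
- washer (113/9 per unit): 5 of 9 → value 5×113/9 = 62.7778, running total 383.78
Total 383.78.

383.78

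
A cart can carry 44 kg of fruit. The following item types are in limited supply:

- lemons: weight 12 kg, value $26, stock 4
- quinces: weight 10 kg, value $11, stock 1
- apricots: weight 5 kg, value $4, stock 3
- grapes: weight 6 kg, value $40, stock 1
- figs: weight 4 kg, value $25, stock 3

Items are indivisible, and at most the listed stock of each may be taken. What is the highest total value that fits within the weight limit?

Top feasible selections:
- 2×lemons + 1×grapes + 3×figs: weight 42, value 167
- 1×lemons + 1×quinces + 1×grapes + 3×figs: weight 40, value 152
- 1×lemons + 2×apricots + 1×grapes + 3×figs: weight 40, value 149
- 2×lemons + 1×apricots + 1×grapes + 2×figs: weight 43, value 146
Best: $167.

$167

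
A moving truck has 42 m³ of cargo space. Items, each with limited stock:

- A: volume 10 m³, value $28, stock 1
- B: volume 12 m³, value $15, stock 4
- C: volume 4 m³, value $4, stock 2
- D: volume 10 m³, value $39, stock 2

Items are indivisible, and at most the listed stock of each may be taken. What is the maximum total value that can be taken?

$121

Best selections within volume 42 and stock limits:
- 1×A + 1×B + 2×D: volume 42, value 121
- 1×A + 2×C + 2×D: volume 38, value 114
- 1×A + 1×C + 2×D: volume 34, value 110
- 1×A + 2×D: volume 30, value 106
Best: $121.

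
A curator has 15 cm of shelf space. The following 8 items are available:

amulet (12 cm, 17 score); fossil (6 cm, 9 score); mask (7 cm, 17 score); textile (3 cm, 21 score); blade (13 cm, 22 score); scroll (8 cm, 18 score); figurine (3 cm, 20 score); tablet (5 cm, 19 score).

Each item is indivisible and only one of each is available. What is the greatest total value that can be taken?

60 score

This is a 0/1 knapsack; check combinations near the capacity.
- textile+figurine+tablet: length 3+3+5=11, value 21+20+19=60
- textile+scroll+figurine: length 3+8+3=14, value 21+18+20=59
- mask+textile+figurine: length 7+3+3=13, value 17+21+20=58
Best: 60 score.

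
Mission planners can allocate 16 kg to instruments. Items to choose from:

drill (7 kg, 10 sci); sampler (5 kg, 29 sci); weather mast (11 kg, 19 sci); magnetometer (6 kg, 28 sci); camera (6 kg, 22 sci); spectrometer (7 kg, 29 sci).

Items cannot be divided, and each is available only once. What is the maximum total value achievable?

This is a 0/1 knapsack; check combinations near the capacity.
- sampler+spectrometer: mass 5+7=12, value 29+29=58
- sampler+magnetometer: mass 5+6=11, value 29+28=57
- magnetometer+spectrometer: mass 6+7=13, value 28+29=57
- sampler+camera: mass 5+6=11, value 29+22=51
Best: 58 sci.

58 sci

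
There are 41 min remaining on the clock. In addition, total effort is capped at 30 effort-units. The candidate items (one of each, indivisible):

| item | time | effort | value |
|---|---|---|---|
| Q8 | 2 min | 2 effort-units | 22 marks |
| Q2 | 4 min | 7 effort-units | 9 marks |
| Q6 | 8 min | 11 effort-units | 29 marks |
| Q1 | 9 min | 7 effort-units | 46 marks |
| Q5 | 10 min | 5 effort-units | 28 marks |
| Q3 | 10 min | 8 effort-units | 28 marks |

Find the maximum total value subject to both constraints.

133 marks

Feasible sets respecting both limits:
- Q8+Q2+Q1+Q5+Q3: time 35, effort 29, value 133
- Q8+Q6+Q1+Q5: time 29, effort 25, value 125
- Q8+Q6+Q1+Q3: time 29, effort 28, value 125
- Q8+Q1+Q5+Q3: time 31, effort 22, value 124
Best: 133 marks.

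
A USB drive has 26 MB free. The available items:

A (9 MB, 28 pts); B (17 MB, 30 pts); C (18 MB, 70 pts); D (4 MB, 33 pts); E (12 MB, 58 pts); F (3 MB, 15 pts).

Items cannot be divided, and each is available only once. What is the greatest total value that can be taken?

Check high-value combinations within 26 MB:
- A+D+E: size 9+4+12=25, value 28+33+58=119
- C+D+F: size 18+4+3=25, value 70+33+15=118
- D+E+F: size 4+12+3=19, value 33+58+15=106
- C+D: size 18+4=22, value 70+33=103
Best: 119 pts.

119 pts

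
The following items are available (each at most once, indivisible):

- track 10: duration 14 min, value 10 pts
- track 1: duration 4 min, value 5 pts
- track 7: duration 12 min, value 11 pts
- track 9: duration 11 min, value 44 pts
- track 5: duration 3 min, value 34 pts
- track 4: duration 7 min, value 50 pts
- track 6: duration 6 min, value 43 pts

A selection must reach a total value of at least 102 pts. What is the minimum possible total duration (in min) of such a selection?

16

Subsets with value ≥ 102, sorted by total duration:
- track 5+track 4+track 6: duration 16, value 127
- track 1+track 5+track 4+track 6: duration 20, value 132
- track 9+track 5+track 6: duration 20, value 121
Minimum duration: 16 min.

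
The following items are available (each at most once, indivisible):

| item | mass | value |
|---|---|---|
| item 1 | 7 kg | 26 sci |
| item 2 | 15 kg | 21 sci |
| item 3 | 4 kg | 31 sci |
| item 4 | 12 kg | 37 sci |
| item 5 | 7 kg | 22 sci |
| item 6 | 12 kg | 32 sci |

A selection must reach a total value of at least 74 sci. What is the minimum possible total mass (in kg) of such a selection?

18

Subsets with value ≥ 74, sorted by total mass:
- item 1+item 3+item 5: mass 18, value 79
- item 1+item 3+item 4: mass 23, value 94
- item 3+item 4+item 5: mass 23, value 90
- item 1+item 3+item 6: mass 23, value 89
Minimum mass: 18 kg.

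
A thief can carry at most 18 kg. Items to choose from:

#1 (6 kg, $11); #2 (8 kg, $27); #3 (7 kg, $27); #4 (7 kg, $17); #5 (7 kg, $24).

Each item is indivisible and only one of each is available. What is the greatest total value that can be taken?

This is a 0/1 knapsack; check combinations near the capacity.
- #2+#3: weight 8+7=15, value 27+27=54
- #3+#5: weight 7+7=14, value 27+24=51
- #2+#5: weight 8+7=15, value 27+24=51
Best: $54.

$54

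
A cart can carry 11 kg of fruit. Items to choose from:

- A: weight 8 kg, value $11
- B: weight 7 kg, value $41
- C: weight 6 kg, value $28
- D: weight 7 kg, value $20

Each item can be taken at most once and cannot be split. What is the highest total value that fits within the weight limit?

$41

Check high-value combinations within 11 kg:
- B: weight 7, value 41
- C: weight 6, value 28
- D: weight 7, value 20
Best: $41.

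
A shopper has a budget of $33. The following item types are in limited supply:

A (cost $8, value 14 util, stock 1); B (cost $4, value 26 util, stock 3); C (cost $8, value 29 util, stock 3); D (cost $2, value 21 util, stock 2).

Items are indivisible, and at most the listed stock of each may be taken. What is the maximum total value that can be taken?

Best selections within cost 33 and stock limits:
- 3×B + 2×C + 2×D: cost 32, value 178
- 1×A + 3×B + 1×C + 2×D: cost 32, value 163
Best: 178 util.

178 util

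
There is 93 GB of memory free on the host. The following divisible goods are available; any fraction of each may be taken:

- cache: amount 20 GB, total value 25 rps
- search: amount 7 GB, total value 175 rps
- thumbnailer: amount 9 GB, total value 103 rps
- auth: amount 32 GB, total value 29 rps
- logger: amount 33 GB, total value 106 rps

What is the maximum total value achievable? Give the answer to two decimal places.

430.75

Take in order of value per unit:
- search (175/7 per unit): all 7 → value 175, running total 175.00
- thumbnailer (103/9 per unit): all 9 → value 103, running total 278.00
- logger (106/33 per unit): all 33 → value 106, running total 384.00
- cache (25/20 per unit): all 20 → value 25, running total 409.00
- auth (29/32 per unit): 24 of 32 → value 24×29/32 = 21.7500, running total 430.75
Total 430.75.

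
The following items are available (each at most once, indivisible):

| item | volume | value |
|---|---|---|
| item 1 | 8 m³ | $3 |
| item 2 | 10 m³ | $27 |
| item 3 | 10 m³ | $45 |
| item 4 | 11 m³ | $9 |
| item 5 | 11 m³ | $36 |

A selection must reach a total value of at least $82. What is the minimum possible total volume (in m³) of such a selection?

Subsets with value ≥ 82, sorted by total volume:
- item 1+item 3+item 5: volume 29, value 84
- item 2+item 3+item 5: volume 31, value 108
- item 3+item 4+item 5: volume 32, value 90
Minimum volume: 29 m³.

29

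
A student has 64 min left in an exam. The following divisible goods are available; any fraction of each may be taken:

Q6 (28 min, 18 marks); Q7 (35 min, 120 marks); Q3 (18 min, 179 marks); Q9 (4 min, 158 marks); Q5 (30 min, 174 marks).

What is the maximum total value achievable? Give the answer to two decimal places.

552.14

Take in order of value per unit:
- Q9 (158/4 per unit): all 4 → value 158, running total 158.00
- Q3 (179/18 per unit): all 18 → value 179, running total 337.00
- Q5 (174/30 per unit): all 30 → value 174, running total 511.00
- Q7 (120/35 per unit): 12 of 35 → value 12×120/35 = 41.1429, running total 552.14
Total 552.14.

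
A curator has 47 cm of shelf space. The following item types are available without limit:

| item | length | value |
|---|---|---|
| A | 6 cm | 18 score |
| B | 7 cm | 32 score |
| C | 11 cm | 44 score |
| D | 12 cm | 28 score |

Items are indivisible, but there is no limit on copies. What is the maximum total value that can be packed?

Best value-per-unit is B at 32/7; filling with it alone gives 6×32 = 192.
Optimal mix: 5×B + 1×C → length 46, value 204.

204 score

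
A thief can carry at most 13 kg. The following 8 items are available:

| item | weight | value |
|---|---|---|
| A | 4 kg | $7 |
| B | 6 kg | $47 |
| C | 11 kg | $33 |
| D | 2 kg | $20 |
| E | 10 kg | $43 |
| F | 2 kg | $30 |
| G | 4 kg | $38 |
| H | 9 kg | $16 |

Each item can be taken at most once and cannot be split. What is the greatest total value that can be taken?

$115

Check high-value combinations within 13 kg:
- B+F+G: weight 6+2+4=12, value 47+30+38=115
- B+D+G: weight 6+2+4=12, value 47+20+38=105
- B+D+F: weight 6+2+2=10, value 47+20+30=97
- A+D+F+G: weight 4+2+2+4=12, value 7+20+30+38=95
Best: $115.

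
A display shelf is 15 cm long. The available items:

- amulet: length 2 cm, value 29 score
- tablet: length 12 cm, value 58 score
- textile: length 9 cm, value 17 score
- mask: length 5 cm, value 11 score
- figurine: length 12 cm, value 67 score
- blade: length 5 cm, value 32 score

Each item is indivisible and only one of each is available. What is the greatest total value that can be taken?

96 score

Check high-value combinations within 15 cm:
- amulet+figurine: length 2+12=14, value 29+67=96
- amulet+tablet: length 2+12=14, value 29+58=87
- amulet+mask+blade: length 2+5+5=12, value 29+11+32=72
- figurine: length 12, value 67
Best: 96 score.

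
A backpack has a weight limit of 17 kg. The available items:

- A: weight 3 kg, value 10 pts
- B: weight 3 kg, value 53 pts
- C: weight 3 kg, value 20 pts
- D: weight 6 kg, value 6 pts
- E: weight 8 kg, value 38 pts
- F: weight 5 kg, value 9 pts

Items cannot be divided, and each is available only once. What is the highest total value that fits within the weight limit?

121 pts

This is a 0/1 knapsack; check combinations near the capacity.
- A+B+C+E: weight 3+3+3+8=17, value 10+53+20+38=121
- B+C+E: weight 3+3+8=14, value 53+20+38=111
- A+B+E: weight 3+3+8=14, value 10+53+38=101
Best: 121 pts.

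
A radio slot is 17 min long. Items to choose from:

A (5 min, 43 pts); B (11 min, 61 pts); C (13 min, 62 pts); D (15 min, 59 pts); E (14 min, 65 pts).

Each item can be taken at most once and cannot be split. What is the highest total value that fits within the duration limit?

104 pts

Check high-value combinations within 17 min:
- A+B: duration 5+11=16, value 43+61=104
- E: duration 14, value 65
- C: duration 13, value 62
- B: duration 11, value 61
Best: 104 pts.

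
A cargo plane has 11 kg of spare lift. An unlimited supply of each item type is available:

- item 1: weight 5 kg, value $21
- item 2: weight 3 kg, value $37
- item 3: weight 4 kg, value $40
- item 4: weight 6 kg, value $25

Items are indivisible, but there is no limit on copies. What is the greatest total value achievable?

Best value-per-unit is item 2 at 37/3; filling with it alone gives 3×37 = 111.
Optimal mix: 1×item 2 + 2×item 3 → weight 11, value 117.

$117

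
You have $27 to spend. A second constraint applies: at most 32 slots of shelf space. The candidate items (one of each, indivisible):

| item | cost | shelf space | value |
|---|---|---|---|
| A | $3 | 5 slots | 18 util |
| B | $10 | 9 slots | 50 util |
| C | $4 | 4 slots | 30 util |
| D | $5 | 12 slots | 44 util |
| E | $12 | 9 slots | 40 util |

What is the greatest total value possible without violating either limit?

142 util

Feasible sets respecting both limits:
- A+B+C+D: cost 22, shelf space 30, value 142
- B+D+E: cost 27, shelf space 30, value 134
- A+C+D+E: cost 24, shelf space 30, value 132
Best: 142 util.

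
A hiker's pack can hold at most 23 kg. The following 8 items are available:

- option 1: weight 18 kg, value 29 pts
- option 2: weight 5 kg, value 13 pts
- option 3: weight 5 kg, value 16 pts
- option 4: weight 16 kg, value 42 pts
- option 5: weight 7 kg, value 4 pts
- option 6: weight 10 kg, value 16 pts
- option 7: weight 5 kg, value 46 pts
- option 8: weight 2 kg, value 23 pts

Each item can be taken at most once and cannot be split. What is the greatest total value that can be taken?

111 pts

Check high-value combinations within 23 kg:
- option 4+option 7+option 8: weight 16+5+2=23, value 42+46+23=111
- option 3+option 6+option 7+option 8: weight 5+10+5+2=22, value 16+16+46+23=101
- option 2+option 3+option 7+option 8: weight 5+5+5+2=17, value 13+16+46+23=98
- option 2+option 6+option 7+option 8: weight 5+10+5+2=22, value 13+16+46+23=98
Best: 111 pts.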